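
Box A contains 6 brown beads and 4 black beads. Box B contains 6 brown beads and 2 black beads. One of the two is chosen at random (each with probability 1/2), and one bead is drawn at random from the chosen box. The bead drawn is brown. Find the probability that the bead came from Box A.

P(brown | Box A) = 3/5; P(brown | Box B) = 3/4.
P(brown) = 1/2·3/5 + 1/2·3/4 = 27/40.
By Bayes' rule, P(Box A | brown) = 3/10 / 27/40 = 4/9 ≈ 0.4444.

4/9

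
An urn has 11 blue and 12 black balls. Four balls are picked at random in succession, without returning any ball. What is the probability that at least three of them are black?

Sum the hypergeometric tail for j = 3,…,4 black balls.
Favorable = C(12,3)·C(11,1) + C(12,4)·C(11,0) = 2915; total = C(23,4) = 8855.
P = 2915/8855 = 53/161 ≈ 0.3292.

53/161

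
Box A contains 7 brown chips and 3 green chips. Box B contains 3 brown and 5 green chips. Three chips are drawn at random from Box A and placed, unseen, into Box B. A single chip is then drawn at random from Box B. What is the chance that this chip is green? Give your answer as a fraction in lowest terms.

Condition on how many of the transferred chips are green (from Box A: 3 green of 10; then Box B has 11 total).
  0 green: C(3,0)C(7,3)/C(10,3) = 7/24; then P = 5/11
  1 green: C(3,1)C(7,2)/C(10,3) = 21/40; then P = 6/11
  2 green: C(3,2)C(7,1)/C(10,3) = 7/40; then P = 7/11
  3 green: C(3,3)C(7,0)/C(10,3) = 1/120; then P = 8/11
P(green from Box B) = 59/110 ≈ 0.5364.

59/110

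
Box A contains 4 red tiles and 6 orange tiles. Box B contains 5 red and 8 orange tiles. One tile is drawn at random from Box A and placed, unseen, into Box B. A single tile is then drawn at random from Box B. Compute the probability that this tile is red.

Condition on how many of the transferred tiles are red (from Box A: 4 red of 10; then Box B has 14 total).
  0 red: C(4,0)C(6,1)/C(10,1) = 3/5; then P = 5/14
  1 red: C(4,1)C(6,0)/C(10,1) = 2/5; then P = 6/14
P(red from Box B) = 27/70 ≈ 0.3857.

27/70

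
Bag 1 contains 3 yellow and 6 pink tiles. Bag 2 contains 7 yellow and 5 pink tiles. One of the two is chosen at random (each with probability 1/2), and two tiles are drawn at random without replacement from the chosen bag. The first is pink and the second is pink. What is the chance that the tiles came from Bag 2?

P(E | Bag 1) = 5/12; P(E | Bag 2) = 5/33.
P(E) = 1/2·5/12 + 1/2·5/33 = 25/88.
By Bayes' rule, P(Bag 2 | E) = 5/66 / 25/88 = 4/15 ≈ 0.2667.

4/15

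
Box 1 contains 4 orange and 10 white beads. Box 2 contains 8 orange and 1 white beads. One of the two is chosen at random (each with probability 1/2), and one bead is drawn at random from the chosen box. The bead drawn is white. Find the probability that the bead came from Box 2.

7/52

P(white | Box 1) = 5/7; P(white | Box 2) = 1/9.
P(white) = 1/2·5/7 + 1/2·1/9 = 26/63.
By Bayes' rule, P(Box 2 | white) = 1/18 / 26/63 = 7/52 ≈ 0.1346.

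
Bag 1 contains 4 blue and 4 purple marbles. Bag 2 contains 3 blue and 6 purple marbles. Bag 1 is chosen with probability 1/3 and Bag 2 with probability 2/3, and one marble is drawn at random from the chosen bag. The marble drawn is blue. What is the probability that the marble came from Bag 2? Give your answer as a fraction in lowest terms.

4/7

P(blue | Bag 1) = 1/2; P(blue | Bag 2) = 1/3.
P(blue) = 1/3·1/2 + 2/3·1/3 = 7/18.
By Bayes' rule, P(Bag 2 | blue) = 2/9 / 7/18 = 4/7 ≈ 0.5714.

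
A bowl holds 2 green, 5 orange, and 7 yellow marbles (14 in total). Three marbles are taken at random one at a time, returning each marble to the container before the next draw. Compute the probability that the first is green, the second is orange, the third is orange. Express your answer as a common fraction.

Multiply the conditional probability of each draw in order, with replacement (the composition resets each draw).
P = (2/14) · (5/14) · (5/14) = 25/1372 ≈ 0.0182.

25/1372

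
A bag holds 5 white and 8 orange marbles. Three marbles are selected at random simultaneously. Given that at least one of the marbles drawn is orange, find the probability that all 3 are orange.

14/69

P(all 3 orange) = C(8,3)/C(13,3) = 28/143; P(at least one orange) = 1 − C(5,3)/C(13,3) = 138/143.
Since 'all 3 orange' ⊆ 'at least one orange', P(all 3 | at least one) = 28/143 / 138/143 = 14/69 ≈ 0.2029.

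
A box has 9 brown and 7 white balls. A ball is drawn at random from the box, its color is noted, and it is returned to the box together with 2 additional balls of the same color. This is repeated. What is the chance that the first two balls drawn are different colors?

Either white then brown, or brown then white; after the first draw the total is 18.
P = (7/16)·(9/18) + (9/16)·(7/18) = 7/16 ≈ 0.4375.

7/16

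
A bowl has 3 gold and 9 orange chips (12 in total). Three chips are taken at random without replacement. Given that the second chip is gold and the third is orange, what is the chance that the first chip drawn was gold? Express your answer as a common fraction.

1/5

P(first=gold and the second chip is gold and the third is orange) = (3/12)·(2/11)·(9/10) = 9/220.
P(E) = Σ over first color = 9/220 + 9/55 = 9/44.
By Bayes, P(first=gold | E) = 9/220 / 9/44 = 1/5 ≈ 0.2000.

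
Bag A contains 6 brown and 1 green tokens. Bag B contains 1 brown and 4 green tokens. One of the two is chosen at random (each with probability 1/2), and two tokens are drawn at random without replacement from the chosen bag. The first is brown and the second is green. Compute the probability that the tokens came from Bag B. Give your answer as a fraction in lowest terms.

7/12

P(E | Bag A) = 1/7; P(E | Bag B) = 1/5.
P(E) = 1/2·1/7 + 1/2·1/5 = 6/35.
By Bayes' rule, P(Bag B | E) = 1/10 / 6/35 = 7/12 ≈ 0.5833.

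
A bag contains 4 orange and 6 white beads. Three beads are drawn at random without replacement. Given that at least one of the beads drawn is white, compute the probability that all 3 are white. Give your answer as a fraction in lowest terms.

P(all 3 white) = C(6,3)/C(10,3) = 1/6; P(at least one white) = 1 − C(4,3)/C(10,3) = 29/30.
Since 'all 3 white' ⊆ 'at least one white', P(all 3 | at least one) = 1/6 / 29/30 = 5/29 ≈ 0.1724.

5/29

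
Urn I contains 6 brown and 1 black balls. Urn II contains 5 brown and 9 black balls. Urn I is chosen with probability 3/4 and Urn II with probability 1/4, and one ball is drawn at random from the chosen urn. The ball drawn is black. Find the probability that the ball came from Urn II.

3/5

P(black | Urn I) = 1/7; P(black | Urn II) = 9/14.
P(black) = 3/4·1/7 + 1/4·9/14 = 15/56.
By Bayes' rule, P(Urn II | black) = 9/56 / 15/56 = 3/5 ≈ 0.6000.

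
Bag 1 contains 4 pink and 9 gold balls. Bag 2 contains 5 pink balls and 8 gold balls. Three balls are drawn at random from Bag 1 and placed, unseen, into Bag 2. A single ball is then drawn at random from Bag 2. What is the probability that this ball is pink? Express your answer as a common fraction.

77/208

Condition on how many of the transferred balls are pink (from Bag 1: 4 pink of 13; then Bag 2 has 16 total).
  0 pink: C(4,0)C(9,3)/C(13,3) = 42/143; then P = 5/16
  1 pink: C(4,1)C(9,2)/C(13,3) = 72/143; then P = 6/16
  2 pink: C(4,2)C(9,1)/C(13,3) = 27/143; then P = 7/16
  3 pink: C(4,3)C(9,0)/C(13,3) = 2/143; then P = 8/16
P(pink from Bag 2) = 77/208 ≈ 0.3702.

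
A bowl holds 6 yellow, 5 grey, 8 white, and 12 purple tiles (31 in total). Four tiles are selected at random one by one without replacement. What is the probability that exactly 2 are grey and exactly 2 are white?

Unordered draws without replacement: count favorable combinations over C(31,4).
Favorable = C(6,0) · C(5,2) · C(8,2) · C(12,0) = 280; total = C(31,4) = 31465.
P = 280/31465 = 8/899 ≈ 0.0089.

8/899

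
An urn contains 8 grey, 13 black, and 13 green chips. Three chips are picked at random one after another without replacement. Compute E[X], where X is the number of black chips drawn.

39/34

By linearity of expectation, E[X] = Σ P(draw i is black); by symmetry each draw (even without replacement) has P(black) = 13/34.
E[X] = 3 · 13/34 = 39/34 ≈ 1.1471.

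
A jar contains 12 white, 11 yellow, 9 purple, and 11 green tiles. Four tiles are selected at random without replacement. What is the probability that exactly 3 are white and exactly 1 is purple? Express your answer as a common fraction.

198/12341

Unordered draws without replacement: count favorable combinations over C(43,4).
Favorable = C(12,3) · C(11,0) · C(9,1) · C(11,0) = 1980; total = C(43,4) = 123410.
P = 1980/123410 = 198/12341 ≈ 0.0160.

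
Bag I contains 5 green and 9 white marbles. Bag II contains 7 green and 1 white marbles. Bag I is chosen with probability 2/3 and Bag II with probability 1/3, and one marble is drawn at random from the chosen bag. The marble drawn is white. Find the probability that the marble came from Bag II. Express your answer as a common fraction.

P(white | Bag I) = 9/14; P(white | Bag II) = 1/8.
P(white) = 2/3·9/14 + 1/3·1/8 = 79/168.
By Bayes' rule, P(Bag II | white) = 1/24 / 79/168 = 7/79 ≈ 0.0886.

7/79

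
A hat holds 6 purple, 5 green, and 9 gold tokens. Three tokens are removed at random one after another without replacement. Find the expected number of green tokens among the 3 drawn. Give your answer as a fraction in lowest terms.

By linearity of expectation, E[X] = Σ P(draw i is green); by symmetry each draw (even without replacement) has P(green) = 5/20.
E[X] = 3 · 5/20 = 3/4 ≈ 0.7500.

3/4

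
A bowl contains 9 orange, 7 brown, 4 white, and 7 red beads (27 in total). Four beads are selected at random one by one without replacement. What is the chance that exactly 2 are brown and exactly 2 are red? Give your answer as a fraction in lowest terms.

Unordered draws without replacement: count favorable combinations over C(27,4).
Favorable = C(9,0) · C(7,2) · C(4,0) · C(7,2) = 441; total = C(27,4) = 17550.
P = 441/17550 = 49/1950 ≈ 0.0251.

49/1950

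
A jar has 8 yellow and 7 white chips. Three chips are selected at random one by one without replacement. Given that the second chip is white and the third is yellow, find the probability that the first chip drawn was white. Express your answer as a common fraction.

P(first=white and the second chip is white and the third is yellow) = (7/15)·(6/14)·(8/13) = 8/65.
P(E) = Σ over first color = 28/195 + 8/65 = 4/15.
By Bayes, P(first=white | E) = 8/65 / 4/15 = 6/13 ≈ 0.4615.

6/13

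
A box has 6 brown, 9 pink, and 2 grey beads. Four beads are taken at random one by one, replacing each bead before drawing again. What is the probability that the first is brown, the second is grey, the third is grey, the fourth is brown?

Multiply the conditional probability of each draw in order, with replacement (the composition resets each draw).
P = (6/17) · (2/17) · (2/17) · (6/17) = 144/83521 ≈ 0.0017.

144/83521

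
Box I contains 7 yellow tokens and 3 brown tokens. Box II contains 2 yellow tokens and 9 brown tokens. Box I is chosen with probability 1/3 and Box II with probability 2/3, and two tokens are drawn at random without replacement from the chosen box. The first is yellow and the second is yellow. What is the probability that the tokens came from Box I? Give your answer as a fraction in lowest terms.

77/83

P(E | Box I) = 7/15; P(E | Box II) = 1/55.
P(E) = 1/3·7/15 + 2/3·1/55 = 83/495.
By Bayes' rule, P(Box I | E) = 7/45 / 83/495 = 77/83 ≈ 0.9277.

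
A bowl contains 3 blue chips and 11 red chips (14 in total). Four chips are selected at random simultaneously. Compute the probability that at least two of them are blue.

Sum the hypergeometric tail for j = 2,…,3 blue chips.
Favorable = C(3,2)·C(11,2) + C(3,3)·C(11,1) = 176; total = C(14,4) = 1001.
P = 176/1001 = 16/91 ≈ 0.1758.

16/91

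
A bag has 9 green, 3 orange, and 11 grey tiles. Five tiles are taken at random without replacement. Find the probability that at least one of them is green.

411/437

Use the complement: P(at least one green) = 1 − P(no green).
P(none) = C(14,5)/C(23,5) = 2002/33649.
So P = 1 − 2002/33649 = 411/437 ≈ 0.9405.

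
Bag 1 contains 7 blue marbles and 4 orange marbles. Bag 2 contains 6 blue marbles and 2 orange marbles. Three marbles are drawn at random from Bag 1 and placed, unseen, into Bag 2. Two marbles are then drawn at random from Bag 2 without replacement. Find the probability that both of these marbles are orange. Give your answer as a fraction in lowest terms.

193/3025

Condition on how many of the transferred marbles are orange (from Bag 1: 4 orange of 11; then Bag 2 has 11 total).
  0 orange: C(4,0)C(7,3)/C(11,3) = 7/33; then P = C(2,2)/C(11,2) = 1/55
  1 orange: C(4,1)C(7,2)/C(11,3) = 28/55; then P = C(3,2)/C(11,2) = 3/55
  2 orange: C(4,2)C(7,1)/C(11,3) = 14/55; then P = C(4,2)/C(11,2) = 6/55
  3 orange: C(4,3)C(7,0)/C(11,3) = 4/165; then P = C(5,2)/C(11,2) = 2/11
P(both orange) = 193/3025 ≈ 0.0638.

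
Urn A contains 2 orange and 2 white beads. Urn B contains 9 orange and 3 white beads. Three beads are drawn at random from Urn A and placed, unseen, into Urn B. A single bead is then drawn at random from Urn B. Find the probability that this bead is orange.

7/10

Condition on how many of the transferred beads are orange (from Urn A: 2 orange of 4; then Urn B has 15 total).
  1 orange: C(2,1)C(2,2)/C(4,3) = 1/2; then P = 10/15
  2 orange: C(2,2)C(2,1)/C(4,3) = 1/2; then P = 11/15
P(orange from Urn B) = 7/10 ≈ 0.7000.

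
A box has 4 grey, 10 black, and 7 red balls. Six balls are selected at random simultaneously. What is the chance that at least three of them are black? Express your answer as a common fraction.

Sum the hypergeometric tail for j = 3,…,6 black balls.
Favorable = C(10,3)·C(11,3) + C(10,4)·C(11,2) + C(10,5)·C(11,1) + C(10,6)·C(11,0) = 34332; total = C(21,6) = 54264.
P = 34332/54264 = 2861/4522 ≈ 0.6327.

2861/4522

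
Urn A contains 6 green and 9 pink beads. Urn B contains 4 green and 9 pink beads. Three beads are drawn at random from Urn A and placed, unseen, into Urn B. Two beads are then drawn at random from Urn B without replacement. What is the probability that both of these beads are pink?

Condition on how many of the transferred beads are pink (from Urn A: 9 pink of 15; then Urn B has 16 total).
  0 pink: C(9,0)C(6,3)/C(15,3) = 4/91; then P = C(9,2)/C(16,2) = 3/10
  1 pink: C(9,1)C(6,2)/C(15,3) = 27/91; then P = C(10,2)/C(16,2) = 3/8
  2 pink: C(9,2)C(6,1)/C(15,3) = 216/455; then P = C(11,2)/C(16,2) = 11/24
  3 pink: C(9,3)C(6,0)/C(15,3) = 12/65; then P = C(12,2)/C(16,2) = 11/20
P(both pink) = 621/1400 ≈ 0.4436.

621/1400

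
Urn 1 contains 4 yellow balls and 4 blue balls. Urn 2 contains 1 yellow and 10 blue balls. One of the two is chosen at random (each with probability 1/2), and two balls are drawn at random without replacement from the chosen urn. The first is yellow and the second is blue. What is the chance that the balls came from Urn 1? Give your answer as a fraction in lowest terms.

22/29

P(E | Urn 1) = 2/7; P(E | Urn 2) = 1/11.
P(E) = 1/2·2/7 + 1/2·1/11 = 29/154.
By Bayes' rule, P(Urn 1 | E) = 1/7 / 29/154 = 22/29 ≈ 0.7586.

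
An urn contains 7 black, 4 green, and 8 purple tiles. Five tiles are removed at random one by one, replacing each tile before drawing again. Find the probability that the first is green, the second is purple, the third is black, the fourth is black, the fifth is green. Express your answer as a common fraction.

6272/2476099

Multiply the conditional probability of each draw in order, with replacement (the composition resets each draw).
P = (4/19) · (8/19) · (7/19) · (7/19) · (4/19) = 6272/2476099 ≈ 0.0025.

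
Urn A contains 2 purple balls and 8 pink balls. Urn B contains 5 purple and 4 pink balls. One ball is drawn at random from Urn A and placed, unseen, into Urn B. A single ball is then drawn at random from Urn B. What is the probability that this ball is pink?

12/25

Condition on how many of the transferred balls are pink (from Urn A: 8 pink of 10; then Urn B has 10 total).
  0 pink: C(8,0)C(2,1)/C(10,1) = 1/5; then P = 4/10
  1 pink: C(8,1)C(2,0)/C(10,1) = 4/5; then P = 5/10
P(pink from Urn B) = 12/25 ≈ 0.4800.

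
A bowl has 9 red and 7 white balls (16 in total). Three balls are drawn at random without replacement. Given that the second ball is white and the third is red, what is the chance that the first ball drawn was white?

3/7

P(first=white and the second ball is white and the third is red) = (7/16)·(6/15)·(9/14) = 9/80.
P(E) = Σ over first color = 3/20 + 9/80 = 21/80.
By Bayes, P(first=white | E) = 9/80 / 21/80 = 3/7 ≈ 0.4286.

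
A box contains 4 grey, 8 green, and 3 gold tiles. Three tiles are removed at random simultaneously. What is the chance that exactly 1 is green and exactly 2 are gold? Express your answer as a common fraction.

24/455

Unordered draws without replacement: count favorable combinations over C(15,3).
Favorable = C(4,0) · C(8,1) · C(3,2) = 24; total = C(15,3) = 455.
P = 24/455 = 24/455 ≈ 0.0527.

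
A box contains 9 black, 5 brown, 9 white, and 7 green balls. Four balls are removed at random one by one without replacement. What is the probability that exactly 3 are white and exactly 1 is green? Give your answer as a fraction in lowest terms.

Unordered draws without replacement: count favorable combinations over C(30,4).
Favorable = C(9,0) · C(5,0) · C(9,3) · C(7,1) = 588; total = C(30,4) = 27405.
P = 588/27405 = 28/1305 ≈ 0.0215.

28/1305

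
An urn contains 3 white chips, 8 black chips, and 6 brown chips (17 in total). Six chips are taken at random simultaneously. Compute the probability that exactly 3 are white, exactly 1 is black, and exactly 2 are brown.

15/1547

Unordered draws without replacement: count favorable combinations over C(17,6).
Favorable = C(3,3) · C(8,1) · C(6,2) = 120; total = C(17,6) = 12376.
P = 120/12376 = 15/1547 ≈ 0.0097.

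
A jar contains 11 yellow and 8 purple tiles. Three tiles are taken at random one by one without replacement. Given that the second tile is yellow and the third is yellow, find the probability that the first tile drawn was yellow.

P(first=yellow and the second tile is yellow and the third is yellow) = (11/19)·(10/18)·(9/17) = 55/323.
P(E) = Σ over first color = 55/323 + 440/2907 = 55/171.
By Bayes, P(first=yellow | E) = 55/323 / 55/171 = 9/17 ≈ 0.5294.

9/17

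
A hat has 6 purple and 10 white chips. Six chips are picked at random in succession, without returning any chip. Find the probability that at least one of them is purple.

557/572

Use the complement: P(at least one purple) = 1 − P(no purple).
P(none) = C(10,6)/C(16,6) = 210/8008.
So P = 1 − 210/8008 = 557/572 ≈ 0.9738.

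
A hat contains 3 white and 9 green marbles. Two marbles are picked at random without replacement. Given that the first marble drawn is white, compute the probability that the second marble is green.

9/11

After removing 1 white, the hat has 9 green out of 11 remaining.
P(second is green | given) = 9/11 ≈ 0.8182.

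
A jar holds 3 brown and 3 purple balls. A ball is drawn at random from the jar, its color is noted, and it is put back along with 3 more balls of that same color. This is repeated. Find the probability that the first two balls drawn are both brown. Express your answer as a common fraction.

1/3

After a brown draw the jar holds 6 brown out of 9.
P = (3/6)·(6/9) = 1/3 ≈ 0.3333.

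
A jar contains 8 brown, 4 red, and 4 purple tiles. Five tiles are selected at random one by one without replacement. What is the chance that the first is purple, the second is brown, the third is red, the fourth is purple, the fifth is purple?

Multiply the conditional probability of each draw in order, without replacement, so each draw removes one from its color and from the total.
P = (4/16) · (8/15) · (4/14) · (3/13) · (2/12) = 2/1365 ≈ 0.0015.

2/1365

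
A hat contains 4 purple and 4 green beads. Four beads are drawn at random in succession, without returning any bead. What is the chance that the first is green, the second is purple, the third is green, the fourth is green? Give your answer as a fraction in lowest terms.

Multiply the conditional probability of each draw in order, without replacement, so each draw removes one from its color and from the total.
P = (4/8) · (4/7) · (3/6) · (2/5) = 2/35 ≈ 0.0571.

2/35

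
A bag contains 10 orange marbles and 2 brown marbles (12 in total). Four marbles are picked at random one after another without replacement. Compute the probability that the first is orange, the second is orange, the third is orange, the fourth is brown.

Multiply the conditional probability of each draw in order, without replacement, so each draw removes one from its color and from the total.
P = (10/12) · (9/11) · (8/10) · (2/9) = 4/33 ≈ 0.1212.

4/33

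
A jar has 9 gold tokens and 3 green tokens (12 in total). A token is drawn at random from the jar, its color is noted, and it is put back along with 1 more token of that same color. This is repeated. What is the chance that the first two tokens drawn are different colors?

9/26

Either green then gold, or gold then green; after the first draw the total is 13.
P = (3/12)·(9/13) + (9/12)·(3/13) = 9/26 ≈ 0.3462.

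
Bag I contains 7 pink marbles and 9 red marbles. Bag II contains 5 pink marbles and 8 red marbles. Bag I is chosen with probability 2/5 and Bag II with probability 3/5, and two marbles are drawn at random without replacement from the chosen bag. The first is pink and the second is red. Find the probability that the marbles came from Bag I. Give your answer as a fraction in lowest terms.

P(E | Bag I) = 21/80; P(E | Bag II) = 10/39.
P(E) = 2/5·21/80 + 3/5·10/39 = 673/2600.
By Bayes' rule, P(Bag I | E) = 21/200 / 673/2600 = 273/673 ≈ 0.4056.

273/673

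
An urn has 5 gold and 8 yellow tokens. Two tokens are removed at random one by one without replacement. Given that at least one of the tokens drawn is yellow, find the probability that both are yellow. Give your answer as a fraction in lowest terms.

7/17

P(both yellow) = C(8,2)/C(13,2) = 14/39; P(at least one yellow) = 1 − C(5,2)/C(13,2) = 34/39.
Since 'both yellow' ⊆ 'at least one yellow', P(both | at least one) = 14/39 / 34/39 = 7/17 ≈ 0.4118.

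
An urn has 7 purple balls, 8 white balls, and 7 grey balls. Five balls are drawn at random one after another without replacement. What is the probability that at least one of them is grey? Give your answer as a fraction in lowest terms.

101/114

Use the complement: P(at least one grey) = 1 − P(no grey).
P(none) = C(15,5)/C(22,5) = 3003/26334.
So P = 1 − 3003/26334 = 101/114 ≈ 0.8860.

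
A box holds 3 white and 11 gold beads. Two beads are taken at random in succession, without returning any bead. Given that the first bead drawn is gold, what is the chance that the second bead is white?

3/13

After removing 1 gold, the box has 3 white out of 13 remaining.
P(second is white | given) = 3/13 ≈ 0.2308.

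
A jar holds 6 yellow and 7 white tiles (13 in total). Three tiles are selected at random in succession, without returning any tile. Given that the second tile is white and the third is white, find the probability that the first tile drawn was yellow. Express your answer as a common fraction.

6/11

P(first=yellow and the second tile is white and the third is white) = (6/13)·(7/12)·(6/11) = 21/143.
P(E) = Σ over first color = 21/143 + 35/286 = 7/26.
By Bayes, P(first=yellow | E) = 21/143 / 7/26 = 6/11 ≈ 0.5455.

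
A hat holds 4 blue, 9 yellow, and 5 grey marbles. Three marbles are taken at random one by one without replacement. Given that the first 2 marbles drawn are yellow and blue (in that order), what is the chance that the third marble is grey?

5/16

After removing 1 blue, 1 yellow, the hat has 5 grey out of 16 remaining.
P(third is grey | given) = 5/16 ≈ 0.3125.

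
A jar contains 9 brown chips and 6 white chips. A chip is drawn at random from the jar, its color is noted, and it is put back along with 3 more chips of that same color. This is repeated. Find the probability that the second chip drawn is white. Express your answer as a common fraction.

2/5

Condition on the first draw. If first is white (prob 6/15), second-white has prob (9)/(18); if not (prob 9/15), it has prob 6/(18).
P = (6/15)·(9/18) + (9/15)·(6/18) = 2/5 ≈ 0.4000.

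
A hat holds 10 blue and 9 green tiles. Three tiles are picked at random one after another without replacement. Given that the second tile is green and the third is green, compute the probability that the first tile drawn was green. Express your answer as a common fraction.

7/17

P(first=green and the second tile is green and the third is green) = (9/19)·(8/18)·(7/17) = 28/323.
P(E) = Σ over first color = 40/323 + 28/323 = 4/19.
By Bayes, P(first=green | E) = 28/323 / 4/19 = 7/17 ≈ 0.4118.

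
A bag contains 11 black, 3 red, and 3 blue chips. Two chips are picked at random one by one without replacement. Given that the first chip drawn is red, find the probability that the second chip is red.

1/8

After removing 1 red, the bag has 2 red out of 16 remaining.
P(second is red | given) = 2/16 = 1/8 ≈ 0.1250.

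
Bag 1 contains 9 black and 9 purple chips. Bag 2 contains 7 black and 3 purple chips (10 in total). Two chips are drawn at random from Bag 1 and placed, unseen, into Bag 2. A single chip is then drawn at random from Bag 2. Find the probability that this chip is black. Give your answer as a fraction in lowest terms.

2/3

Condition on how many of the transferred chips are black (from Bag 1: 9 black of 18; then Bag 2 has 12 total).
  0 black: C(9,0)C(9,2)/C(18,2) = 4/17; then P = 7/12
  1 black: C(9,1)C(9,1)/C(18,2) = 9/17; then P = 8/12
  2 black: C(9,2)C(9,0)/C(18,2) = 4/17; then P = 9/12
P(black from Bag 2) = 2/3 ≈ 0.6667.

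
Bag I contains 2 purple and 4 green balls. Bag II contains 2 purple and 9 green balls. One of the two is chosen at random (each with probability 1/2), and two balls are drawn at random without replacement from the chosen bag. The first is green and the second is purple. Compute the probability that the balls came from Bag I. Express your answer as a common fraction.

P(E | Bag I) = 4/15; P(E | Bag II) = 9/55.
P(E) = 1/2·4/15 + 1/2·9/55 = 71/330.
By Bayes' rule, P(Bag I | E) = 2/15 / 71/330 = 44/71 ≈ 0.6197.

44/71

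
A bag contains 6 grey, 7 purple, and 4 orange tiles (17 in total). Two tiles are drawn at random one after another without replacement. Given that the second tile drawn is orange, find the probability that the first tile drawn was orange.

3/16

P(first=orange and the second tile drawn is orange) = (4/17)·(3/16) = 3/68.
P(the second tile drawn is orange) = Σ over first color = 3/34 + 7/68 + 3/68 = 4/17.
By Bayes, P(first=orange | the second tile drawn is orange) = 3/68 / 4/17 = 3/16 ≈ 0.1875.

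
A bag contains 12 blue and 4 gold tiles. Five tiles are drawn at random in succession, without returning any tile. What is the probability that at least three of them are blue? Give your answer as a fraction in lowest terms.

341/364

Sum the hypergeometric tail for j = 3,…,5 blue tiles.
Favorable = C(12,3)·C(4,2) + C(12,4)·C(4,1) + C(12,5)·C(4,0) = 4092; total = C(16,5) = 4368.
P = 4092/4368 = 341/364 ≈ 0.9368.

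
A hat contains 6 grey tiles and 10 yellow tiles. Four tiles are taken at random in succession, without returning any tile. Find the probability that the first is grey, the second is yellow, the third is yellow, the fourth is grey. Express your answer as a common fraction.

Multiply the conditional probability of each draw in order, without replacement, so each draw removes one from its color and from the total.
P = (6/16) · (10/15) · (9/14) · (5/13) = 45/728 ≈ 0.0618.

45/728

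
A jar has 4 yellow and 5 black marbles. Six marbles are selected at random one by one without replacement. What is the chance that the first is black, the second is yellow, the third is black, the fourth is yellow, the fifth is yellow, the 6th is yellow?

1/126

Multiply the conditional probability of each draw in order, without replacement, so each draw removes one from its color and from the total.
P = (5/9) · (4/8) · (4/7) · (3/6) · (2/5) · (1/4) = 1/126 ≈ 0.0079.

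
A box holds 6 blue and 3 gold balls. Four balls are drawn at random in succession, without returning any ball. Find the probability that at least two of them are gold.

Sum the hypergeometric tail for j = 2,…,3 gold balls.
Favorable = C(3,2)·C(6,2) + C(3,3)·C(6,1) = 51; total = C(9,4) = 126.
P = 51/126 = 17/42 ≈ 0.4048.

17/42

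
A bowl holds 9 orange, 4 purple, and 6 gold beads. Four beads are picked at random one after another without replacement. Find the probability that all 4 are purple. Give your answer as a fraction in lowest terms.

1/3876

Multiply the conditional probability of each draw in order, without replacement, so each draw removes one from its color and from the total.
P = (4/19) · (3/18) · (2/17) · (1/16) = 1/3876 ≈ 0.0003.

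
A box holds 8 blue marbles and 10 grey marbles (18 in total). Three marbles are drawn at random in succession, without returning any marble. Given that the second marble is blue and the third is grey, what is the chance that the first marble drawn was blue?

P(first=blue and the second marble is blue and the third is grey) = (8/18)·(7/17)·(10/16) = 35/306.
P(E) = Σ over first color = 35/306 + 5/34 = 40/153.
By Bayes, P(first=blue | E) = 35/306 / 40/153 = 7/16 ≈ 0.4375.

7/16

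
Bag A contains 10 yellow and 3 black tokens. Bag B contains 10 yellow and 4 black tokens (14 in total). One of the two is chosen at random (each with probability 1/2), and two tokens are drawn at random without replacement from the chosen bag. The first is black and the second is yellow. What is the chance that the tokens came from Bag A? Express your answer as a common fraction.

7/15

P(E | Bag A) = 5/26; P(E | Bag B) = 20/91.
P(E) = 1/2·5/26 + 1/2·20/91 = 75/364.
By Bayes' rule, P(Bag A | E) = 5/52 / 75/364 = 7/15 ≈ 0.4667.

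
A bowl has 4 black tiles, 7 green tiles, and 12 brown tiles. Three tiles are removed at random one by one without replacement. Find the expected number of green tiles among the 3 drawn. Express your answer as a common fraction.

21/23

By linearity of expectation, E[X] = Σ P(draw i is green); by symmetry each draw (even without replacement) has P(green) = 7/23.
E[X] = 3 · 7/23 = 21/23 ≈ 0.9130.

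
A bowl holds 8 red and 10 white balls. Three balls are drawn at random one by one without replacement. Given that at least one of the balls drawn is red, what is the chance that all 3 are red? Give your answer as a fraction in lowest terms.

7/87

P(all 3 red) = C(8,3)/C(18,3) = 7/102; P(at least one red) = 1 − C(10,3)/C(18,3) = 29/34.
Since 'all 3 red' ⊆ 'at least one red', P(all 3 | at least one) = 7/102 / 29/34 = 7/87 ≈ 0.0805.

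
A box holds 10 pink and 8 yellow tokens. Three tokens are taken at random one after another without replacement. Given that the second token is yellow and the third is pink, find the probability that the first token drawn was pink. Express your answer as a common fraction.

9/16

P(first=pink and the second token is yellow and the third is pink) = (10/18)·(8/17)·(9/16) = 5/34.
P(E) = Σ over first color = 5/34 + 35/306 = 40/153.
By Bayes, P(first=pink | E) = 5/34 / 40/153 = 9/16 ≈ 0.5625.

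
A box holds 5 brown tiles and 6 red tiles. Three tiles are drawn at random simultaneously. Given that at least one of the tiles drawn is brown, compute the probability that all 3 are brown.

P(all 3 brown) = C(5,3)/C(11,3) = 2/33; P(at least one brown) = 1 − C(6,3)/C(11,3) = 29/33.
Since 'all 3 brown' ⊆ 'at least one brown', P(all 3 | at least one) = 2/33 / 29/33 = 2/29 ≈ 0.0690.

2/29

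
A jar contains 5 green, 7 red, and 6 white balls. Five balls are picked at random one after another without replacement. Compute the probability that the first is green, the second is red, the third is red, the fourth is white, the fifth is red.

Multiply the conditional probability of each draw in order, without replacement, so each draw removes one from its color and from the total.
P = (5/18) · (7/17) · (6/16) · (6/15) · (5/14) = 5/816 ≈ 0.0061.

5/816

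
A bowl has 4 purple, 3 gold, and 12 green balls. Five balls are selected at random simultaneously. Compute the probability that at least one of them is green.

3869/3876

Use the complement: P(at least one green) = 1 − P(no green).
P(none) = C(7,5)/C(19,5) = 21/11628.
So P = 1 − 21/11628 = 3869/3876 ≈ 0.9982.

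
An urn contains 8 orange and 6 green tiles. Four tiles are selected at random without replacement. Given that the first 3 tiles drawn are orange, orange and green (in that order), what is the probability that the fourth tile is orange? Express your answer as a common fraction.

6/11

After removing 2 orange, 1 green, the urn has 6 orange out of 11 remaining.
P(fourth is orange | given) = 6/11 ≈ 0.5455.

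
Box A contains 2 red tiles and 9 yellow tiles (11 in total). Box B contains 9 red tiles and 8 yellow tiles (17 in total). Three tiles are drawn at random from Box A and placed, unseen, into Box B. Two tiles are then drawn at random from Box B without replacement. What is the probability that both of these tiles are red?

2253/10450

Condition on how many of the transferred tiles are red (from Box A: 2 red of 11; then Box B has 20 total).
  0 red: C(2,0)C(9,3)/C(11,3) = 28/55; then P = C(9,2)/C(20,2) = 18/95
  1 red: C(2,1)C(9,2)/C(11,3) = 24/55; then P = C(10,2)/C(20,2) = 9/38
  2 red: C(2,2)C(9,1)/C(11,3) = 3/55; then P = C(11,2)/C(20,2) = 11/38
P(both red) = 2253/10450 ≈ 0.2156.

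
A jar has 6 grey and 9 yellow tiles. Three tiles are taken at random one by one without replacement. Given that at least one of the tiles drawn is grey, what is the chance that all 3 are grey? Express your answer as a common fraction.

20/371

P(all 3 grey) = C(6,3)/C(15,3) = 4/91; P(at least one grey) = 1 − C(9,3)/C(15,3) = 53/65.
Since 'all 3 grey' ⊆ 'at least one grey', P(all 3 | at least one) = 4/91 / 53/65 = 20/371 ≈ 0.0539.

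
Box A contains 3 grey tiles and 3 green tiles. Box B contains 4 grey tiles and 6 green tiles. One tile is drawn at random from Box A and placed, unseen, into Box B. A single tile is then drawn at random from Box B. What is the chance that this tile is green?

13/22

Condition on how many of the transferred tiles are green (from Box A: 3 green of 6; then Box B has 11 total).
  0 green: C(3,0)C(3,1)/C(6,1) = 1/2; then P = 6/11
  1 green: C(3,1)C(3,0)/C(6,1) = 1/2; then P = 7/11
P(green from Box B) = 13/22 ≈ 0.5909.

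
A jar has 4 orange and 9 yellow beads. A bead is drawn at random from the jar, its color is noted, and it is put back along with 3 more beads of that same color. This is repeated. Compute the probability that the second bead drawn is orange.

Condition on the first draw. If first is orange (prob 4/13), second-orange has prob (7)/(16); if not (prob 9/13), it has prob 4/(16).
P = (4/13)·(7/16) + (9/13)·(4/16) = 4/13 ≈ 0.3077.

4/13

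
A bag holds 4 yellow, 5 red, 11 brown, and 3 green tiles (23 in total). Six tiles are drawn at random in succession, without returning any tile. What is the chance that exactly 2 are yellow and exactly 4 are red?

Unordered draws without replacement: count favorable combinations over C(23,6).
Favorable = C(4,2) · C(5,4) · C(11,0) · C(3,0) = 30; total = C(23,6) = 100947.
P = 30/100947 = 10/33649 ≈ 0.0003.

10/33649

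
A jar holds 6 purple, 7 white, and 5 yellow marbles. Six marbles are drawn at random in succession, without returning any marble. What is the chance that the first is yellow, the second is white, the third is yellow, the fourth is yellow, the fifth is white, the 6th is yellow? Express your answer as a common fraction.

Multiply the conditional probability of each draw in order, without replacement, so each draw removes one from its color and from the total.
P = (5/18) · (7/17) · (4/16) · (3/15) · (6/14) · (2/13) = 1/2652 ≈ 0.0004.

1/2652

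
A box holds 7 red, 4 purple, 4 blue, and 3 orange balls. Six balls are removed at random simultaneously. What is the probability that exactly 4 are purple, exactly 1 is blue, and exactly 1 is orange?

Unordered draws without replacement: count favorable combinations over C(18,6).
Favorable = C(7,0) · C(4,4) · C(4,1) · C(3,1) = 12; total = C(18,6) = 18564.
P = 12/18564 = 1/1547 ≈ 0.0006.

1/1547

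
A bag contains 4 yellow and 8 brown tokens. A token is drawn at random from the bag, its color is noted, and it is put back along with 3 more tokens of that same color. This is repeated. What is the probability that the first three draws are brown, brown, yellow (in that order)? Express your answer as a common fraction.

44/405

Track the composition after each reinforcement of +3.
P = (8/12) · (11/15) · (4/18) = 44/405 ≈ 0.1086.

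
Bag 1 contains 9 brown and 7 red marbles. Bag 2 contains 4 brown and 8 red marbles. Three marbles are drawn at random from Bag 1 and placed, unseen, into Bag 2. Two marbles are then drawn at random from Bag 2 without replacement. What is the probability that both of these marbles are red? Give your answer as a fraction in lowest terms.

223/600

Condition on how many of the transferred marbles are red (from Bag 1: 7 red of 16; then Bag 2 has 15 total).
  0 red: C(7,0)C(9,3)/C(16,3) = 3/20; then P = C(8,2)/C(15,2) = 4/15
  1 red: C(7,1)C(9,2)/C(16,3) = 9/20; then P = C(9,2)/C(15,2) = 12/35
  2 red: C(7,2)C(9,1)/C(16,3) = 27/80; then P = C(10,2)/C(15,2) = 3/7
  3 red: C(7,3)C(9,0)/C(16,3) = 1/16; then P = C(11,2)/C(15,2) = 11/21
P(both red) = 223/600 ≈ 0.3717.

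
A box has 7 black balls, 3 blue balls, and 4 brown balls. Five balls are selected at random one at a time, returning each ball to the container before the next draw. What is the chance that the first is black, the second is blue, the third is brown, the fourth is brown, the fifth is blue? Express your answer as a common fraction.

Multiply the conditional probability of each draw in order, with replacement (the composition resets each draw).
P = (7/14) · (3/14) · (4/14) · (4/14) · (3/14) = 9/4802 ≈ 0.0019.

9/4802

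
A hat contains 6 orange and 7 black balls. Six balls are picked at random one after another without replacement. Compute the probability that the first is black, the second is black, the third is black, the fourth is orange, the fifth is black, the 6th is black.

7/572

Multiply the conditional probability of each draw in order, without replacement, so each draw removes one from its color and from the total.
P = (7/13) · (6/12) · (5/11) · (6/10) · (4/9) · (3/8) = 7/572 ≈ 0.0122.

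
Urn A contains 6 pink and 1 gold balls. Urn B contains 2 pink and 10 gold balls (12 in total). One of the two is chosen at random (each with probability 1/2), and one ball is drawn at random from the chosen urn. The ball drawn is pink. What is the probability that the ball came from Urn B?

7/43

P(pink | Urn A) = 6/7; P(pink | Urn B) = 1/6.
P(pink) = 1/2·6/7 + 1/2·1/6 = 43/84.
By Bayes' rule, P(Urn B | pink) = 1/12 / 43/84 = 7/43 ≈ 0.1628.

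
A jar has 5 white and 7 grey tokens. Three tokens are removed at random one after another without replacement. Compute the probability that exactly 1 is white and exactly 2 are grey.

21/44

Unordered draws without replacement: count favorable combinations over C(12,3).
Favorable = C(5,1) · C(7,2) = 105; total = C(12,3) = 220.
P = 105/220 = 21/44 ≈ 0.4773.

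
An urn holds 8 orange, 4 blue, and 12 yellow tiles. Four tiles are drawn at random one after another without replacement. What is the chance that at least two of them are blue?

37/322

Sum the hypergeometric tail for j = 2,…,4 blue tiles.
Favorable = C(4,2)·C(20,2) + C(4,3)·C(20,1) + C(4,4)·C(20,0) = 1221; total = C(24,4) = 10626.
P = 1221/10626 = 37/322 ≈ 0.1149.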